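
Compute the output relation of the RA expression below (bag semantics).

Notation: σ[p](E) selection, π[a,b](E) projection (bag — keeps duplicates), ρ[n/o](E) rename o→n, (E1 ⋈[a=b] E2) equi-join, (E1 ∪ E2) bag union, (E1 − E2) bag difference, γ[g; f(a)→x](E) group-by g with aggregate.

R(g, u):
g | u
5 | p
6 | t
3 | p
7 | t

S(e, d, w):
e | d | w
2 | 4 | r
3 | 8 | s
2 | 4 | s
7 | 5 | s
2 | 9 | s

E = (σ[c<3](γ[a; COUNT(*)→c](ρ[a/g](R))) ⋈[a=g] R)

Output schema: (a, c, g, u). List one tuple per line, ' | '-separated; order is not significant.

Row counts bottom-up:
  R → 4
  ρ[a/g](R) → 4
  γ[a; COUNT(*)→c](ρ[a/g](R)) → 4
  σ[c<3](γ[a; COUNT(*)→c](ρ[a/g](R))) → 4
  R → 4
  (σ[c<3](γ[a; COUNT(*)→c](ρ[a/g](R))) ⋈[a=g] R) → 4

== RESULT ==
a | c | g | u
3 | 1 | 3 | p
5 | 1 | 5 | p
6 | 1 | 6 | t
7 | 1 | 7 | t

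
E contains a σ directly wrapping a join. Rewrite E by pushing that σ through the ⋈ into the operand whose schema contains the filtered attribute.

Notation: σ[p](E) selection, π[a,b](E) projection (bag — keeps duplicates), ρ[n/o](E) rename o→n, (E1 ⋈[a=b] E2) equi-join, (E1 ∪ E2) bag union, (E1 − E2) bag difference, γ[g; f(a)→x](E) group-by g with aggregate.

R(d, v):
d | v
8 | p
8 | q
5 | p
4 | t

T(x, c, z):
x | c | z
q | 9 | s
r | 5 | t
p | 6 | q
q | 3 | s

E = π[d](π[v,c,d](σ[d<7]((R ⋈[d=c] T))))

σ filters on d, owned by the left side.
E' = π[d](π[v,c,d]((σ[d<7](R) ⋈[d=c] T)))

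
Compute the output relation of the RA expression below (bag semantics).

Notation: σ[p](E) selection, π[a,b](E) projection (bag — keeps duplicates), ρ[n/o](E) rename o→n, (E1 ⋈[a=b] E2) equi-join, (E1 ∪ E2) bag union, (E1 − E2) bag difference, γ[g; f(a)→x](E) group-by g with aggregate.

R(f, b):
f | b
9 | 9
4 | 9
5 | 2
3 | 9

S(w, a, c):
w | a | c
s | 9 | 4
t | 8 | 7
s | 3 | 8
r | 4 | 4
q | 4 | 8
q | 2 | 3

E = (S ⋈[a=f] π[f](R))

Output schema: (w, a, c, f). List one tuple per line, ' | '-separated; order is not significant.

Row counts bottom-up:
  S → 6
  R → 4
  π[f](R) → 4
  (S ⋈[a=f] π[f](R)) → 4

== RESULT ==
w | a | c | f
q | 4 | 8 | 4
r | 4 | 4 | 4
s | 3 | 8 | 3
s | 9 | 4 | 9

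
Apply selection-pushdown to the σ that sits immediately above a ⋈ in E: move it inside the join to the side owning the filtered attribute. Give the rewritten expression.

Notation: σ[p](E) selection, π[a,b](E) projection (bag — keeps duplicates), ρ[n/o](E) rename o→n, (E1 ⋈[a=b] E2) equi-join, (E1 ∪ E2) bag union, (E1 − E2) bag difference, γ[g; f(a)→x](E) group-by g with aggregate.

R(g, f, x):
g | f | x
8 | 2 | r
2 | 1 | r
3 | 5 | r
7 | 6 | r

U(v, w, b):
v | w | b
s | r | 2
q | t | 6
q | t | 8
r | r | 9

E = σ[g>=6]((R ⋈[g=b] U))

σ filters on g, owned by the left side.
E' = (σ[g>=6](R) ⋈[g=b] U)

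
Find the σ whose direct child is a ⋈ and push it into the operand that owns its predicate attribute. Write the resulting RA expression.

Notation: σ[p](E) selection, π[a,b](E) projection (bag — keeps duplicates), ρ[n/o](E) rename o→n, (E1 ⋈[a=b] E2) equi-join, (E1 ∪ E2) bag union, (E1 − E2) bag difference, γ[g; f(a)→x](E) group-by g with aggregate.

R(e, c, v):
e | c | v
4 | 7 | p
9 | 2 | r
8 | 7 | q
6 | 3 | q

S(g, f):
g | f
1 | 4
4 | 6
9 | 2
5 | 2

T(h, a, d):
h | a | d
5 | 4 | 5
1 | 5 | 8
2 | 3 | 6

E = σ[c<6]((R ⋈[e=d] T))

σ filters on c, owned by the left side.
E' = (σ[c<6](R) ⋈[e=d] T)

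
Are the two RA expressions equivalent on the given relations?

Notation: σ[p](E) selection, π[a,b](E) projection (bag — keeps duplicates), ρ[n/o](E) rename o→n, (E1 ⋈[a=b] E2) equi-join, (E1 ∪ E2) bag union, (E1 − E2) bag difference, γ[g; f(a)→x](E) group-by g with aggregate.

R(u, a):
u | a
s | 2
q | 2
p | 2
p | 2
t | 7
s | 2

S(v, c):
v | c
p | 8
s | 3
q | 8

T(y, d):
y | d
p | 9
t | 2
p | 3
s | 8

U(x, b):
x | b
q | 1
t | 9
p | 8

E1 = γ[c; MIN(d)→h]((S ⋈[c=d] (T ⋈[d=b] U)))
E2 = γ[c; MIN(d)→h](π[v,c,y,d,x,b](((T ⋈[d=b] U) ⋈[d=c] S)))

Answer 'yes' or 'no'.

E1 stepwise |·|:
  S → 3
  T → 4
  U → 3
  (T ⋈[d=b] U) → 2
  (S ⋈[c=d] (T ⋈[d=b] U)) → 2
  γ[c; MIN(d)→h]((S ⋈[c=d] (T ⋈[d=b] U))) → 1
E2 stepwise |·|:
  T → 4
  U → 3
  (T ⋈[d=b] U) → 2
  S → 3
  ((T ⋈[d=b] U) ⋈[d=c] S) → 2
  π[v,c,y,d,x,b](((T ⋈[d=b] U) ⋈[d=c] S)) → 2
  γ[c; MIN(d)→h](π[v,c,y,d,x,b](((T ⋈[d=b] U) ⋈[d=c] S))) → 1

E1 and E2 produce the same multiset:
c | h
8 | 8

yes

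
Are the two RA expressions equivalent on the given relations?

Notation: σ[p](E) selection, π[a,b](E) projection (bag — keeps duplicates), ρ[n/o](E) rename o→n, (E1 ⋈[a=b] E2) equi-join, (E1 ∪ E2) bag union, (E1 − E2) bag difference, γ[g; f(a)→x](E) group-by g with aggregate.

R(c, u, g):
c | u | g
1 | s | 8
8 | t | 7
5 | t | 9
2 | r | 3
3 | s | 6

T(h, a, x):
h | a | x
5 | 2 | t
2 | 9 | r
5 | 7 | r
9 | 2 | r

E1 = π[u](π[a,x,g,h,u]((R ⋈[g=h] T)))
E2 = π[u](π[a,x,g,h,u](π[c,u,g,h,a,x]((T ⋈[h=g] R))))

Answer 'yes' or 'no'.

E1 per-node cardinality:
  R → 5
  T → 4
  (R ⋈[g=h] T) → 1
  π[a,x,g,h,u]((R ⋈[g=h] T)) → 1
  π[u](π[a,x,g,h,u]((R ⋈[g=h] T))) → 1
E2 per-node cardinality:
  T → 4
  R → 5
  (T ⋈[h=g] R) → 1
  π[c,u,g,h,a,x]((T ⋈[h=g] R)) → 1
  π[a,x,g,h,u](π[c,u,g,h,a,x]((T ⋈[h=g] R))) → 1
  π[u](π[a,x,g,h,u](π[c,u,g,h,a,x]((T ⋈[h=g] R)))) → 1

E1 and E2 produce the same multiset:
u
t

yes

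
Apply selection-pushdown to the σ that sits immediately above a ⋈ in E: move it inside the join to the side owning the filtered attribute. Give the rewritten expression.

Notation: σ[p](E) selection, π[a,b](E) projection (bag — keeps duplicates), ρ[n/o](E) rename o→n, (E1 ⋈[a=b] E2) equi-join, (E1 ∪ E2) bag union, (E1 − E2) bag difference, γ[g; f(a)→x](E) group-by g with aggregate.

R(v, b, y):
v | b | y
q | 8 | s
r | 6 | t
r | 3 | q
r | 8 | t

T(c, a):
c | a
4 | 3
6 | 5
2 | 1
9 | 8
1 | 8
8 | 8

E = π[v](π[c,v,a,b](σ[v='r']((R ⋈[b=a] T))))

σ filters on v, owned by the left side.
E' = π[v](π[c,v,a,b]((σ[v='r'](R) ⋈[b=a] T)))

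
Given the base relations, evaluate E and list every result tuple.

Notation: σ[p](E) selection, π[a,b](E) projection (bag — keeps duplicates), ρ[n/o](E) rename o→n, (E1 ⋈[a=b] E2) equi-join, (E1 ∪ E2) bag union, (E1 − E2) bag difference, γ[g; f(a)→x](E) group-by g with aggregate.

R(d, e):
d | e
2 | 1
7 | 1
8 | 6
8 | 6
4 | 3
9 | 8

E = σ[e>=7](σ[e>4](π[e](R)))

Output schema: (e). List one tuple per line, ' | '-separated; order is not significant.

Subexpression sizes:
  R → 6
  π[e](R) → 6
  σ[e>4](π[e](R)) → 3
  σ[e>=7](σ[e>4](π[e](R))) → 1

== RESULT ==
e
8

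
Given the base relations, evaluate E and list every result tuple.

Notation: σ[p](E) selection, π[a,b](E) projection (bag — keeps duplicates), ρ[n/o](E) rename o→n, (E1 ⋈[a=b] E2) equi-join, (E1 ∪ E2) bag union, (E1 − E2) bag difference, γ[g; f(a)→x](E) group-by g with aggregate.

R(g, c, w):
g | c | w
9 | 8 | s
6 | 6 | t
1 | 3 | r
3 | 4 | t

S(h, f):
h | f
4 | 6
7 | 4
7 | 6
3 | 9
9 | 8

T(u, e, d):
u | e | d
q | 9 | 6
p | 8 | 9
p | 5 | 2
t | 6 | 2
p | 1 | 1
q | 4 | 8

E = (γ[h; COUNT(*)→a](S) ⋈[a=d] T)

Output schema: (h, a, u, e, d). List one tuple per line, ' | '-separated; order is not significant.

Per-node cardinality:
  S → 5
  γ[h; COUNT(*)→a](S) → 4
  T → 6
  (γ[h; COUNT(*)→a](S) ⋈[a=d] T) → 5

== RESULT ==
h | a | u | e | d
3 | 1 | p | 1 | 1
4 | 1 | p | 1 | 1
7 | 2 | p | 5 | 2
7 | 2 | t | 6 | 2
9 | 1 | p | 1 | 1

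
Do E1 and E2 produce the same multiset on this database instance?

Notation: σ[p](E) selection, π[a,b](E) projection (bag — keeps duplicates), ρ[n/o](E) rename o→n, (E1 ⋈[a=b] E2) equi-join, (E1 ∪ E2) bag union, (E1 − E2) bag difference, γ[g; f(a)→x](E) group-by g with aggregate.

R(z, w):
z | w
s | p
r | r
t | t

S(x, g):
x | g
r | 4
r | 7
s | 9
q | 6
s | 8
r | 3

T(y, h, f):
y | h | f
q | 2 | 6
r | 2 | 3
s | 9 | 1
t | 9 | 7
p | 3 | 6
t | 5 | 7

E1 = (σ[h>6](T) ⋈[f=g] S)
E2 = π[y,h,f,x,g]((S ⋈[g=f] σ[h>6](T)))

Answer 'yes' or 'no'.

E1 subexpression sizes:
  T → 6
  σ[h>6](T) → 2
  S → 6
  (σ[h>6](T) ⋈[f=g] S) → 1
E2 subexpression sizes:
  S → 6
  T → 6
  σ[h>6](T) → 2
  (S ⋈[g=f] σ[h>6](T)) → 1
  π[y,h,f,x,g]((S ⋈[g=f] σ[h>6](T))) → 1

E1 and E2 produce the same multiset:
y | h | f | x | g
t | 9 | 7 | r | 7

yes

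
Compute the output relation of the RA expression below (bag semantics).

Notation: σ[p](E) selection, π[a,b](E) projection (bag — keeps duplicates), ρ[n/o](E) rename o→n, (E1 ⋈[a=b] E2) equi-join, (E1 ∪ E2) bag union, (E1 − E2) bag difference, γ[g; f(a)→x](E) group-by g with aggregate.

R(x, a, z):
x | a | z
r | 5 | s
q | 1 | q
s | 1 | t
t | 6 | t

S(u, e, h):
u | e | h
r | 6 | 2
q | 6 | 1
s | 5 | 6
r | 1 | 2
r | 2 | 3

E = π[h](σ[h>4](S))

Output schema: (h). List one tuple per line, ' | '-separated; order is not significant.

Subexpression sizes:
  S → 5
  σ[h>4](S) → 1
  π[h](σ[h>4](S)) → 1

== RESULT ==
h
6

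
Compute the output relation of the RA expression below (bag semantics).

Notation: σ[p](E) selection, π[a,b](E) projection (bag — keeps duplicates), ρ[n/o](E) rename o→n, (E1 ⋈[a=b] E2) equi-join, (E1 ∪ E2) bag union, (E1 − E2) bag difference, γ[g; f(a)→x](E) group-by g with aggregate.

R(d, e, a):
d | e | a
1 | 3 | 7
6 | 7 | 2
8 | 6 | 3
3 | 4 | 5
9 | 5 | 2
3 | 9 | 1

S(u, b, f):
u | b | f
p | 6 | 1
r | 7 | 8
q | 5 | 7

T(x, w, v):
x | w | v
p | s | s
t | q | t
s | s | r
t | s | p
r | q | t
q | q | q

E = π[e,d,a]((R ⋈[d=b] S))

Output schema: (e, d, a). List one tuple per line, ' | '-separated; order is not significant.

Stepwise |·|:
  R → 6
  S → 3
  (R ⋈[d=b] S) → 1
  π[e,d,a]((R ⋈[d=b] S)) → 1

== RESULT ==
e | d | a
7 | 6 | 2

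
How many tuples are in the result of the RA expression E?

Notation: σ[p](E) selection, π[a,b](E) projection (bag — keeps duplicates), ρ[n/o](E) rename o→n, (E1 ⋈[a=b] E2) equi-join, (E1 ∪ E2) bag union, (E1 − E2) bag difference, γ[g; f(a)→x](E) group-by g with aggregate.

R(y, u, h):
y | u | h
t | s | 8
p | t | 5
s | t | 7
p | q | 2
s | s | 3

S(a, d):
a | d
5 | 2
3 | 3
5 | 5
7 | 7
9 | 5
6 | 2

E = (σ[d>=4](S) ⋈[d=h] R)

Per-node cardinality:
  S → 6
  σ[d>=4](S) → 3
  R → 5
  (σ[d>=4](S) ⋈[d=h] R) → 3

|E| = 3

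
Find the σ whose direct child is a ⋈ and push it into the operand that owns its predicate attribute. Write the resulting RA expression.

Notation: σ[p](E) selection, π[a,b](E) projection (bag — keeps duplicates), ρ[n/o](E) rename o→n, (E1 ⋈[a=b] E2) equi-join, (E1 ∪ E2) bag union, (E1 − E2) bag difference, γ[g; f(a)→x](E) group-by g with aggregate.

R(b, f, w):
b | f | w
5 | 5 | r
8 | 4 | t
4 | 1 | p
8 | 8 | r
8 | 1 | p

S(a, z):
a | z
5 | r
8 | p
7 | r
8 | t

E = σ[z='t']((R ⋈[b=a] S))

σ filters on z, owned by the right side.
E' = (R ⋈[b=a] σ[z='t'](S))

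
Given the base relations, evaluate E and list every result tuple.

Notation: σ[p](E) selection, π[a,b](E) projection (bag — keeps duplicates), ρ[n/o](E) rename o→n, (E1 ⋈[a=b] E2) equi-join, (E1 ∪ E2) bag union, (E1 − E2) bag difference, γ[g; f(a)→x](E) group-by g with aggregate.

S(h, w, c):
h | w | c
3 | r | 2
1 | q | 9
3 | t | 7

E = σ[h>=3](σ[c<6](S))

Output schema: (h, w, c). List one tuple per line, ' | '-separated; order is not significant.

Subexpression sizes:
  S → 3
  σ[c<6](S) → 1
  σ[h>=3](σ[c<6](S)) → 1

== RESULT ==
h | w | c
3 | r | 2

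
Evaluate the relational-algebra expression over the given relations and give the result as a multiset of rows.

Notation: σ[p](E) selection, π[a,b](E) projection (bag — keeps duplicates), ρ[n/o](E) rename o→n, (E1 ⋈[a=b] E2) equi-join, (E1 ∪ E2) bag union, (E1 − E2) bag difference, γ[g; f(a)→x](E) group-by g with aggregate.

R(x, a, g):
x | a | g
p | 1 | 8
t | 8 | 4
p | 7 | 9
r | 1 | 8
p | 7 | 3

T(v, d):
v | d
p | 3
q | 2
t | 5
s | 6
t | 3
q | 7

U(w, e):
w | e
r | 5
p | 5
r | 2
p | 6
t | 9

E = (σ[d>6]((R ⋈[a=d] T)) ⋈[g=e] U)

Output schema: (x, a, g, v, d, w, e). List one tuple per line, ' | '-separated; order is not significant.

Subexpression sizes:
  R → 5
  T → 6
  (R ⋈[a=d] T) → 2
  σ[d>6]((R ⋈[a=d] T)) → 2
  U → 5
  (σ[d>6]((R ⋈[a=d] T)) ⋈[g=e] U) → 1

== RESULT ==
x | a | g | v | d | w | e
p | 7 | 9 | q | 7 | t | 9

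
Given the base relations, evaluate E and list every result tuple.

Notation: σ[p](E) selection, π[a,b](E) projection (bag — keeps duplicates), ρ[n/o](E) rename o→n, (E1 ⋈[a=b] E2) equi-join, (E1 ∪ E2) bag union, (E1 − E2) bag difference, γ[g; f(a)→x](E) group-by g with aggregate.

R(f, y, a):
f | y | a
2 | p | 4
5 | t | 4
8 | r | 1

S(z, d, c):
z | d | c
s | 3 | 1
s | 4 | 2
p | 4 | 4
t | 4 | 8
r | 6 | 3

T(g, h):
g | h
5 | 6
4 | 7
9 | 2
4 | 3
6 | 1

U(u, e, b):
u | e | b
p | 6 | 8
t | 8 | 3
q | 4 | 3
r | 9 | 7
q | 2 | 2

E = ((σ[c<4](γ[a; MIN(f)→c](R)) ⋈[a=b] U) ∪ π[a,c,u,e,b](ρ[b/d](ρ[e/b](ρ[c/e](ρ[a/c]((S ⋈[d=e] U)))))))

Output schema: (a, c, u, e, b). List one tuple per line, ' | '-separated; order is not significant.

Per-node cardinality:
  R → 3
  γ[a; MIN(f)→c](R) → 2
  σ[c<4](γ[a; MIN(f)→c](R)) → 1
  U → 5
  (σ[c<4](γ[a; MIN(f)→c](R)) ⋈[a=b] U) → 0
  S → 5
  U → 5
  (S ⋈[d=e] U) → 4
  ρ[a/c]((S ⋈[d=e] U)) → 4
  ρ[c/e](ρ[a/c]((S ⋈[d=e] U))) → 4
  ρ[e/b](ρ[c/e](ρ[a/c]((S ⋈[d=e] U)))) → 4
  ρ[b/d](ρ[e/b](ρ[c/e](ρ[a/c]((S ⋈[d=e] U))))) → 4
  π[a,c,u,e,b](ρ[b/d](ρ[e/b](ρ[c/e](ρ[a/c]((S ⋈[d=e] U)))))) → 4
  ((σ[c<4](γ[a; MIN(f)→c](R)) ⋈[a=b] U) ∪ π[a,c,u,e,b](ρ[b/d](ρ[e/b](ρ[c/e](ρ[a/c]((S ⋈[d=e] U))))))) → 4

== RESULT ==
a | c | u | e | b
2 | 4 | q | 3 | 4
3 | 6 | p | 8 | 6
4 | 4 | q | 3 | 4
8 | 4 | q | 3 | 4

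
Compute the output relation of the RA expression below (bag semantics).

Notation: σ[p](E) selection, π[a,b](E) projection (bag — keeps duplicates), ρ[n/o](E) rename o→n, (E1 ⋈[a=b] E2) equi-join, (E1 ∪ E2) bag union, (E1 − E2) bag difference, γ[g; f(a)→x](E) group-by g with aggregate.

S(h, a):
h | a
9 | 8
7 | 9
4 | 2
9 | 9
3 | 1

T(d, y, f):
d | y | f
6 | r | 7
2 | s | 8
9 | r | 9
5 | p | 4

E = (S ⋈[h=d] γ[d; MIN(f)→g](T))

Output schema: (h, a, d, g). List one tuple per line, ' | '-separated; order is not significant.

Row counts bottom-up:
  S → 5
  T → 4
  γ[d; MIN(f)→g](T) → 4
  (S ⋈[h=d] γ[d; MIN(f)→g](T)) → 2

== RESULT ==
h | a | d | g
9 | 8 | 9 | 9
9 | 9 | 9 | 9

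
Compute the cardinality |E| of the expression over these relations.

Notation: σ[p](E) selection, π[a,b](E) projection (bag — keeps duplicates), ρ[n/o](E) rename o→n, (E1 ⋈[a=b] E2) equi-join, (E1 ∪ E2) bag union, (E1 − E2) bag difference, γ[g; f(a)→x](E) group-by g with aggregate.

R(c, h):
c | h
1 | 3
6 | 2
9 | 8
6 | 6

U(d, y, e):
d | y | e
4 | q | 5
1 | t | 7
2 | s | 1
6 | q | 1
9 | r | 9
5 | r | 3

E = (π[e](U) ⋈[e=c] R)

Stepwise |·|:
  U → 6
  π[e](U) → 6
  R → 4
  (π[e](U) ⋈[e=c] R) → 3

|E| = 3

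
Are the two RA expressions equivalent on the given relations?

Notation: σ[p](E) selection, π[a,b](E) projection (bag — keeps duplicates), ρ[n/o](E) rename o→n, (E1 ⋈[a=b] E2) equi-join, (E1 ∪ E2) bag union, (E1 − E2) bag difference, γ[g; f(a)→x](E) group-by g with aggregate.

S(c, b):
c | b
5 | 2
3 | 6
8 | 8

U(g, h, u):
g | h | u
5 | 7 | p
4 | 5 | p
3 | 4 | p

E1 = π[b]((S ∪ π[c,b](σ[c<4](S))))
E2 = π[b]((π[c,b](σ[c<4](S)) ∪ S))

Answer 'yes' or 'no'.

E1 stepwise |·|:
  S → 3
  S → 3
  σ[c<4](S) → 1
  π[c,b](σ[c<4](S)) → 1
  (S ∪ π[c,b](σ[c<4](S))) → 4
  π[b]((S ∪ π[c,b](σ[c<4](S)))) → 4
E2 stepwise |·|:
  S → 3
  σ[c<4](S) → 1
  π[c,b](σ[c<4](S)) → 1
  S → 3
  (π[c,b](σ[c<4](S)) ∪ S) → 4
  π[b]((π[c,b](σ[c<4](S)) ∪ S)) → 4

E1 and E2 produce the same multiset:
b
2
6
6
8

yes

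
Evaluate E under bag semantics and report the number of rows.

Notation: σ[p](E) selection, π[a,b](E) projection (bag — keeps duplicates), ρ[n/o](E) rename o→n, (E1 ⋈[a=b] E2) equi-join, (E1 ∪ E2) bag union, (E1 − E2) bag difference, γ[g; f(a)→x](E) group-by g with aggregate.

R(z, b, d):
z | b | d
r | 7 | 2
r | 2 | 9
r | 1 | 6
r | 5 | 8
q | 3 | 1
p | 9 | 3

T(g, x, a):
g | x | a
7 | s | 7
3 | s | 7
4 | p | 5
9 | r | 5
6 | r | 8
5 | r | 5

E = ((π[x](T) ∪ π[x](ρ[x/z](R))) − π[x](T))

Stepwise |·|:
  T → 6
  π[x](T) → 6
  R → 6
  ρ[x/z](R) → 6
  π[x](ρ[x/z](R)) → 6
  (π[x](T) ∪ π[x](ρ[x/z](R))) → 12
  T → 6
  π[x](T) → 6
  ((π[x](T) ∪ π[x](ρ[x/z](R))) − π[x](T)) → 6

|E| = 6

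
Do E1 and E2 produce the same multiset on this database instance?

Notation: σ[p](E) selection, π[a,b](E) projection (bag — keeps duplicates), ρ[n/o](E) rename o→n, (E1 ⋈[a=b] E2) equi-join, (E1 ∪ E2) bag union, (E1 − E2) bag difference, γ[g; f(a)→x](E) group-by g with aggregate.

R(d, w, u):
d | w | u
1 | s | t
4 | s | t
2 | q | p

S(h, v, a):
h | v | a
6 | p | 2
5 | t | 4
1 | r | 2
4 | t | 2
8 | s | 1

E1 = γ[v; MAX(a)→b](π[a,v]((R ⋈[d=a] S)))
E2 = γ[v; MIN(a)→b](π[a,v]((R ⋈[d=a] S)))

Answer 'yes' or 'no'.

E1 subexpression sizes:
  R → 3
  S → 5
  (R ⋈[d=a] S) → 5
  π[a,v]((R ⋈[d=a] S)) → 5
  γ[v; MAX(a)→b](π[a,v]((R ⋈[d=a] S))) → 4
E2 subexpression sizes:
  R → 3
  S → 5
  (R ⋈[d=a] S) → 5
  π[a,v]((R ⋈[d=a] S)) → 5
  γ[v; MIN(a)→b](π[a,v]((R ⋈[d=a] S))) → 4

E1 result:
v | b
p | 2
r | 2
s | 1
t | 4
E2 result:
v | b
p | 2
r | 2
s | 1
t | 2
Witness: ('t', 4) appears 1× in E1 but 0× in E2.

no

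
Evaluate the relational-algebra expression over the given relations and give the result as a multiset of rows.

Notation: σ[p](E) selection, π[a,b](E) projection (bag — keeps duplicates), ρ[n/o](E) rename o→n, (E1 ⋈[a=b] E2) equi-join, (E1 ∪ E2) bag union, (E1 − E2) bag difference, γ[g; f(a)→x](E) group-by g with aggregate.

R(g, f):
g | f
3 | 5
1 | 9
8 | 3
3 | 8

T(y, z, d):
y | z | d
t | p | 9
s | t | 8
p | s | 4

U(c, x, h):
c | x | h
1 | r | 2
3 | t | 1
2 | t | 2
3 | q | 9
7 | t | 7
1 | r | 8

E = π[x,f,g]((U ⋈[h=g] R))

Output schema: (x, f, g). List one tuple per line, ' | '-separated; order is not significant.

Stepwise |·|:
  U → 6
  R → 4
  (U ⋈[h=g] R) → 2
  π[x,f,g]((U ⋈[h=g] R)) → 2

== RESULT ==
x | f | g
r | 3 | 8
t | 9 | 1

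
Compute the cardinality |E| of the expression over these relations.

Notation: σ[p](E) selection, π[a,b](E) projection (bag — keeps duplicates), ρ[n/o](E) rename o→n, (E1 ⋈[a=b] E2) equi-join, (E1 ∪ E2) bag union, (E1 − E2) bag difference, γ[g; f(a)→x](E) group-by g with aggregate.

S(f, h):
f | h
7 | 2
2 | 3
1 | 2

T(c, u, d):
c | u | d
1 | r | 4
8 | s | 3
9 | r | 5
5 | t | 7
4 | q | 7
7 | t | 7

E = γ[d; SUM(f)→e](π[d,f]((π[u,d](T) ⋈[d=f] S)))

Row counts bottom-up:
  T → 6
  π[u,d](T) → 6
  S → 3
  (π[u,d](T) ⋈[d=f] S) → 3
  π[d,f]((π[u,d](T) ⋈[d=f] S)) → 3
  γ[d; SUM(f)→e](π[d,f]((π[u,d](T) ⋈[d=f] S))) → 1

|E| = 1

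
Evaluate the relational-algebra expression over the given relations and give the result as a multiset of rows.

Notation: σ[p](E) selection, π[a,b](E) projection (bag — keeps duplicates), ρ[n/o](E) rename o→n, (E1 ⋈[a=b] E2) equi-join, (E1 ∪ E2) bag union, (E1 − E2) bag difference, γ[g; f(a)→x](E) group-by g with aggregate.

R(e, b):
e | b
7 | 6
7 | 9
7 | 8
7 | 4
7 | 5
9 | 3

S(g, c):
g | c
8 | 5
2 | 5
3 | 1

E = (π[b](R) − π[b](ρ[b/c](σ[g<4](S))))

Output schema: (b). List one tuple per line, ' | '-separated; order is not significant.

Stepwise |·|:
  R → 6
  π[b](R) → 6
  S → 3
  σ[g<4](S) → 2
  ρ[b/c](σ[g<4](S)) → 2
  π[b](ρ[b/c](σ[g<4](S))) → 2
  (π[b](R) − π[b](ρ[b/c](σ[g<4](S)))) → 5

== RESULT ==
b
3
4
6
8
9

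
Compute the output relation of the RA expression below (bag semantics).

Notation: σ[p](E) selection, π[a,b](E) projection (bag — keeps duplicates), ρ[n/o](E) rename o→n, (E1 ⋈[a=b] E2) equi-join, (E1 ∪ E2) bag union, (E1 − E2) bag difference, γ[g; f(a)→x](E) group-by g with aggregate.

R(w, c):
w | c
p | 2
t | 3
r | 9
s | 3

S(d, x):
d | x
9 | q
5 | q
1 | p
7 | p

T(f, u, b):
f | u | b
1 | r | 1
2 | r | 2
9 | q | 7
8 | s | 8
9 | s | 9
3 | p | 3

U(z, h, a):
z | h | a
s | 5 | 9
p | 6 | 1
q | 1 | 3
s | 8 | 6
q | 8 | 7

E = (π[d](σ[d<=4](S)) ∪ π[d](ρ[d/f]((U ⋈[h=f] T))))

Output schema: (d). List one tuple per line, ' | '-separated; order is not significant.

Row counts bottom-up:
  S → 4
  σ[d<=4](S) → 1
  π[d](σ[d<=4](S)) → 1
  U → 5
  T → 6
  (U ⋈[h=f] T) → 3
  ρ[d/f]((U ⋈[h=f] T)) → 3
  π[d](ρ[d/f]((U ⋈[h=f] T))) → 3
  (π[d](σ[d<=4](S)) ∪ π[d](ρ[d/f]((U ⋈[h=f] T)))) → 4

== RESULT ==
d
1
1
8
8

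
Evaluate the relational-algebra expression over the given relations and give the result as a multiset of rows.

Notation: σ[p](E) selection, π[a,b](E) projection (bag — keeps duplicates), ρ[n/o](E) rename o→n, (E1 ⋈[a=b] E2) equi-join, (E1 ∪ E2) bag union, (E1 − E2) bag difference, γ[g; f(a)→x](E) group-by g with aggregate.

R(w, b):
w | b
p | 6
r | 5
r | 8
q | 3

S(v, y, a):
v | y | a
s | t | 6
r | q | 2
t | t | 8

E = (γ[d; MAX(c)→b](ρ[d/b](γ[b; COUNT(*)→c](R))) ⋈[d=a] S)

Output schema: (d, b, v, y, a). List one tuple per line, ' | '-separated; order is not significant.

Per-node cardinality:
  R → 4
  γ[b; COUNT(*)→c](R) → 4
  ρ[d/b](γ[b; COUNT(*)→c](R)) → 4
  γ[d; MAX(c)→b](ρ[d/b](γ[b; COUNT(*)→c](R))) → 4
  S → 3
  (γ[d; MAX(c)→b](ρ[d/b](γ[b; COUNT(*)→c](R))) ⋈[d=a] S) → 2

== RESULT ==
d | b | v | y | a
6 | 1 | s | t | 6
8 | 1 | t | t | 8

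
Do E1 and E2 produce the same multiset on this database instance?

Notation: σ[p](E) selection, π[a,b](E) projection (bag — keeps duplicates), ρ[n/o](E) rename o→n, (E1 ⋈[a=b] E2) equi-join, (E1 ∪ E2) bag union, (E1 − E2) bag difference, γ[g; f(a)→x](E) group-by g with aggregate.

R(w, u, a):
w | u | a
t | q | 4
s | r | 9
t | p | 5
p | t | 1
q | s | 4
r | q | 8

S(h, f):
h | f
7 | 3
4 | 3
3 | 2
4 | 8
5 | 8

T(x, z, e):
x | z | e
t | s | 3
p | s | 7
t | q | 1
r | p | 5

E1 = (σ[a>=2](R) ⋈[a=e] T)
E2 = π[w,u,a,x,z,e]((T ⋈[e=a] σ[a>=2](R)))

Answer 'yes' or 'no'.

E1 stepwise |·|:
  R → 6
  σ[a>=2](R) → 5
  T → 4
  (σ[a>=2](R) ⋈[a=e] T) → 1
E2 stepwise |·|:
  T → 4
  R → 6
  σ[a>=2](R) → 5
  (T ⋈[e=a] σ[a>=2](R)) → 1
  π[w,u,a,x,z,e]((T ⋈[e=a] σ[a>=2](R))) → 1

E1 and E2 produce the same multiset:
w | u | a | x | z | e
t | p | 5 | r | p | 5

yes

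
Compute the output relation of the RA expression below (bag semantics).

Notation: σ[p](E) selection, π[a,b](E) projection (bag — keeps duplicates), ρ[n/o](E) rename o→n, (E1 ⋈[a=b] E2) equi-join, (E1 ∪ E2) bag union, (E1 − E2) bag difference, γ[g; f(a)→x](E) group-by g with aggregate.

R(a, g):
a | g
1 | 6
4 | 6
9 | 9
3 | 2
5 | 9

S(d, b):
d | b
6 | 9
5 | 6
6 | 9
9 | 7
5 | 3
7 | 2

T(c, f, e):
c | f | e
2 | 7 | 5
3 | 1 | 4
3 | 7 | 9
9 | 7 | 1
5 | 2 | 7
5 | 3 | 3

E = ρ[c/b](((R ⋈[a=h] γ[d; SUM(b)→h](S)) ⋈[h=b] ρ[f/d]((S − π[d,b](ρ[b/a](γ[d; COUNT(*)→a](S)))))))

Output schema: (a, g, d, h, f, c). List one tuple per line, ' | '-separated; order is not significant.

Subexpression sizes:
  R → 5
  S → 6
  γ[d; SUM(b)→h](S) → 4
  (R ⋈[a=h] γ[d; SUM(b)→h](S)) → 1
  S → 6
  S → 6
  γ[d; COUNT(*)→a](S) → 4
  ρ[b/a](γ[d; COUNT(*)→a](S)) → 4
  π[d,b](ρ[b/a](γ[d; COUNT(*)→a](S))) → 4
  (S − π[d,b](ρ[b/a](γ[d; COUNT(*)→a](S)))) → 6
  ρ[f/d]((S − π[d,b](ρ[b/a](γ[d; COUNT(*)→a](S))))) → 6
  ((R ⋈[a=h] γ[d; SUM(b)→h](S)) ⋈[h=b] ρ[f/d]((S − π[d,b](ρ[b/a](γ[d; COUNT(*)→a](S)))))) → 2
  ρ[c/b](((R ⋈[a=h] γ[d; SUM(b)→h](S)) ⋈[h=b] ρ[f/d]((S − π[d,b](ρ[b/a](γ[d; COUNT(*)→a](S))))))) → 2

== RESULT ==
a | g | d | h | f | c
9 | 9 | 5 | 9 | 6 | 9
9 | 9 | 5 | 9 | 6 | 9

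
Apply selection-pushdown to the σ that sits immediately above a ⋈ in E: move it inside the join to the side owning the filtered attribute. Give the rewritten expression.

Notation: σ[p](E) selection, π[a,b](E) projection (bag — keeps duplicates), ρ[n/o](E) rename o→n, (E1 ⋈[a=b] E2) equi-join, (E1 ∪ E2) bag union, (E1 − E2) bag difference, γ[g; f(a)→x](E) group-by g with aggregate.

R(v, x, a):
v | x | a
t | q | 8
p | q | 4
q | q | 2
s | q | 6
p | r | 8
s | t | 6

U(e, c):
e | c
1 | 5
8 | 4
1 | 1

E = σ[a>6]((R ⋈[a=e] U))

σ filters on a, owned by the left side.
E' = (σ[a>6](R) ⋈[a=e] U)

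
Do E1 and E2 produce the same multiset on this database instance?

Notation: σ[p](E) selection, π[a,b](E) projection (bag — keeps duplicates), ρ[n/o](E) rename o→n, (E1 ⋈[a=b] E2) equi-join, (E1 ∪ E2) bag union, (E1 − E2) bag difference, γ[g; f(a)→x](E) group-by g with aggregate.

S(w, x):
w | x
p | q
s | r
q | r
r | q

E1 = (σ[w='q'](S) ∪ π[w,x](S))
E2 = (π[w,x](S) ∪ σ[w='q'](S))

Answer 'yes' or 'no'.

E1 row counts bottom-up:
  S → 4
  σ[w='q'](S) → 1
  S → 4
  π[w,x](S) → 4
  (σ[w='q'](S) ∪ π[w,x](S)) → 5
E2 row counts bottom-up:
  S → 4
  π[w,x](S) → 4
  S → 4
  σ[w='q'](S) → 1
  (π[w,x](S) ∪ σ[w='q'](S)) → 5

E1 and E2 produce the same multiset:
w | x
p | q
q | r
q | r
r | q
s | r

yes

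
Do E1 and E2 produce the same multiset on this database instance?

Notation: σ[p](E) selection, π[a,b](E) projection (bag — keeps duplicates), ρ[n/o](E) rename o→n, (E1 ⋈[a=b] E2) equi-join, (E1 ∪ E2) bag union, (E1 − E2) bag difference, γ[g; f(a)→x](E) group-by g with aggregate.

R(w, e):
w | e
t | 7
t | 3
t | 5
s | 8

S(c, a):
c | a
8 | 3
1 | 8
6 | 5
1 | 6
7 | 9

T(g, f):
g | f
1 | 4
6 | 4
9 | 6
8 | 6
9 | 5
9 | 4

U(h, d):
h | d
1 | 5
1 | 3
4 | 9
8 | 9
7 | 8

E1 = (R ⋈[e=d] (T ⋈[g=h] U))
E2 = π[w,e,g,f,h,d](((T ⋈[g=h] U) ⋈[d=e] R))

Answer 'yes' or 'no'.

E1 subexpression sizes:
  R → 4
  T → 6
  U → 5
  (T ⋈[g=h] U) → 3
  (R ⋈[e=d] (T ⋈[g=h] U)) → 2
E2 subexpression sizes:
  T → 6
  U → 5
  (T ⋈[g=h] U) → 3
  R → 4
  ((T ⋈[g=h] U) ⋈[d=e] R) → 2
  π[w,e,g,f,h,d](((T ⋈[g=h] U) ⋈[d=e] R)) → 2

E1 and E2 produce the same multiset:
w | e | g | f | h | d
t | 3 | 1 | 4 | 1 | 3
t | 5 | 1 | 4 | 1 | 5

yes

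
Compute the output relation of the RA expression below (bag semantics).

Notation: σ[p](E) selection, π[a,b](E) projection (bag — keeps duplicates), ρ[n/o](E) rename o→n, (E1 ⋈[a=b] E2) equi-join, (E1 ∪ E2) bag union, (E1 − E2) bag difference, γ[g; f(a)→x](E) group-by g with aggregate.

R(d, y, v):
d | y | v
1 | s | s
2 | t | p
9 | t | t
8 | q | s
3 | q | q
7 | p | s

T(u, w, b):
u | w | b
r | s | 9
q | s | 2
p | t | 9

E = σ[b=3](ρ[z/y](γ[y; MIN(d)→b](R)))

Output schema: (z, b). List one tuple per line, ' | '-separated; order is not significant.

Per-node cardinality:
  R → 6
  γ[y; MIN(d)→b](R) → 4
  ρ[z/y](γ[y; MIN(d)→b](R)) → 4
  σ[b=3](ρ[z/y](γ[y; MIN(d)→b](R))) → 1

== RESULT ==
z | b
q | 3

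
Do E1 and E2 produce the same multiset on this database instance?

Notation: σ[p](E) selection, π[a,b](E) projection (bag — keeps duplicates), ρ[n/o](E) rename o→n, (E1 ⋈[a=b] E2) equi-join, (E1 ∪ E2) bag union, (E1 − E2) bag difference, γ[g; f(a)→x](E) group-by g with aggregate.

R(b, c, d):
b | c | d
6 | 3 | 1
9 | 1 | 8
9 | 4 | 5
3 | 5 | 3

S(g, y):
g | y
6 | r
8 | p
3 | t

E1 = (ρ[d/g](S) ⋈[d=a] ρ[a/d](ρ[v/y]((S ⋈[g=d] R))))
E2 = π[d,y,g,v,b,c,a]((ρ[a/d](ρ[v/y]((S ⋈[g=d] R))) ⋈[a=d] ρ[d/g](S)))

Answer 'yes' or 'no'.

E1 subexpression sizes:
  S → 3
  ρ[d/g](S) → 3
  S → 3
  R → 4
  (S ⋈[g=d] R) → 2
  ρ[v/y]((S ⋈[g=d] R)) → 2
  ρ[a/d](ρ[v/y]((S ⋈[g=d] R))) → 2
  (ρ[d/g](S) ⋈[d=a] ρ[a/d](ρ[v/y]((S ⋈[g=d] R)))) → 2
E2 subexpression sizes:
  S → 3
  R → 4
  (S ⋈[g=d] R) → 2
  ρ[v/y]((S ⋈[g=d] R)) → 2
  ρ[a/d](ρ[v/y]((S ⋈[g=d] R))) → 2
  S → 3
  ρ[d/g](S) → 3
  (ρ[a/d](ρ[v/y]((S ⋈[g=d] R))) ⋈[a=d] ρ[d/g](S)) → 2
  π[d,y,g,v,b,c,a]((ρ[a/d](ρ[v/y]((S ⋈[g=d] R))) ⋈[a=d] ρ[d/g](S))) → 2

E1 and E2 produce the same multiset:
d | y | g | v | b | c | a
3 | t | 3 | t | 3 | 5 | 3
8 | p | 8 | p | 9 | 1 | 8

yes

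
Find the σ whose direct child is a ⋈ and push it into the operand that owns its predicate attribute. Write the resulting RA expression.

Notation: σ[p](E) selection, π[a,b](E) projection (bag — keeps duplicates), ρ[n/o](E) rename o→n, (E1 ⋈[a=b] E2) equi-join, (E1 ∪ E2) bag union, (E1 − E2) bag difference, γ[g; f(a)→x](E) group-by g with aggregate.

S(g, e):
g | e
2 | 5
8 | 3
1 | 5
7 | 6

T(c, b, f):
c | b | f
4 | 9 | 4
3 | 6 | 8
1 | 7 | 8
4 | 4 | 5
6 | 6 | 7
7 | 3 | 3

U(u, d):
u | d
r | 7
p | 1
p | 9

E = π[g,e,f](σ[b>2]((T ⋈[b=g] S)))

σ filters on b, owned by the left side.
E' = π[g,e,f]((σ[b>2](T) ⋈[b=g] S))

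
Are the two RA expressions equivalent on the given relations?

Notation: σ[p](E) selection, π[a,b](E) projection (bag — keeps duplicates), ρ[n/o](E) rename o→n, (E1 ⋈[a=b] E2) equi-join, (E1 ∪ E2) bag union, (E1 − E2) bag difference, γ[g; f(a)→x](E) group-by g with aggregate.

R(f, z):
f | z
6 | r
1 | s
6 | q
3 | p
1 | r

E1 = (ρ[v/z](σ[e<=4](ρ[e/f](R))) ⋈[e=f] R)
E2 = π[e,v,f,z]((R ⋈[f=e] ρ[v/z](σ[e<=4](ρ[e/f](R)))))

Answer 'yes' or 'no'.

E1 subexpression sizes:
  R → 5
  ρ[e/f](R) → 5
  σ[e<=4](ρ[e/f](R)) → 3
  ρ[v/z](σ[e<=4](ρ[e/f](R))) → 3
  R → 5
  (ρ[v/z](σ[e<=4](ρ[e/f](R))) ⋈[e=f] R) → 5
E2 subexpression sizes:
  R → 5
  R → 5
  ρ[e/f](R) → 5
  σ[e<=4](ρ[e/f](R)) → 3
  ρ[v/z](σ[e<=4](ρ[e/f](R))) → 3
  (R ⋈[f=e] ρ[v/z](σ[e<=4](ρ[e/f](R)))) → 5
  π[e,v,f,z]((R ⋈[f=e] ρ[v/z](σ[e<=4](ρ[e/f](R))))) → 5

E1 and E2 produce the same multiset:
e | v | f | z
1 | r | 1 | r
1 | r | 1 | s
1 | s | 1 | r
1 | s | 1 | s
3 | p | 3 | p

yes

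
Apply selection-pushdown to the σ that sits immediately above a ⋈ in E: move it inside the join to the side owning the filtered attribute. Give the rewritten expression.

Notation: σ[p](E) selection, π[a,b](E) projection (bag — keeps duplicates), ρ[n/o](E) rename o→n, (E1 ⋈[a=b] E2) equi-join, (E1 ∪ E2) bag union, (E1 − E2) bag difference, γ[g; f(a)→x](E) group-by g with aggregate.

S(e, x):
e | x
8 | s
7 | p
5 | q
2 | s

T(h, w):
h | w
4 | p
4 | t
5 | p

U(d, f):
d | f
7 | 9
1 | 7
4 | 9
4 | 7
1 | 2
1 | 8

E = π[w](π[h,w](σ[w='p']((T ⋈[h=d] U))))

σ filters on w, owned by the left side.
E' = π[w](π[h,w]((σ[w='p'](T) ⋈[h=d] U)))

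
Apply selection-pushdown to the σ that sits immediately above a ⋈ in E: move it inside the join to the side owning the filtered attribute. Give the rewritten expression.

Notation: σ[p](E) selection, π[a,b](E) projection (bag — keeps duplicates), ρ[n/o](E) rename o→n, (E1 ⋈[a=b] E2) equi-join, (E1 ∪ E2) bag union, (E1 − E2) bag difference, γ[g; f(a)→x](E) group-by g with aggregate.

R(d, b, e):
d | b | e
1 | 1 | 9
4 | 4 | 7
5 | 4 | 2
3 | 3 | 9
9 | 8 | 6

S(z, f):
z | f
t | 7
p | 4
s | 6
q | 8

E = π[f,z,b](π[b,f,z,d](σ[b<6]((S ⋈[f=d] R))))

σ filters on b, owned by the right side.
E' = π[f,z,b](π[b,f,z,d]((S ⋈[f=d] σ[b<6](R))))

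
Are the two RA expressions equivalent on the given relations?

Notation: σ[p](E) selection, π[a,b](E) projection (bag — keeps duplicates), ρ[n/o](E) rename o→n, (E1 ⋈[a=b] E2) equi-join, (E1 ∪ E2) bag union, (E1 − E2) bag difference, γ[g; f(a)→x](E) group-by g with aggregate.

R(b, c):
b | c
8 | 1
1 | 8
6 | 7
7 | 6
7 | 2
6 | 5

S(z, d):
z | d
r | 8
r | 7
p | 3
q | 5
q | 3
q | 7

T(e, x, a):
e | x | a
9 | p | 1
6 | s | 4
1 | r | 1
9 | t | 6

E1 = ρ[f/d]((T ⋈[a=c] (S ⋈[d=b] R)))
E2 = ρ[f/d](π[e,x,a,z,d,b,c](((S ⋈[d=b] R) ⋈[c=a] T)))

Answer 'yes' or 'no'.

E1 per-node cardinality:
  T → 4
  S → 6
  R → 6
  (S ⋈[d=b] R) → 5
  (T ⋈[a=c] (S ⋈[d=b] R)) → 4
  ρ[f/d]((T ⋈[a=c] (S ⋈[d=b] R))) → 4
E2 per-node cardinality:
  S → 6
  R → 6
  (S ⋈[d=b] R) → 5
  T → 4
  ((S ⋈[d=b] R) ⋈[c=a] T) → 4
  π[e,x,a,z,d,b,c](((S ⋈[d=b] R) ⋈[c=a] T)) → 4
  ρ[f/d](π[e,x,a,z,d,b,c](((S ⋈[d=b] R) ⋈[c=a] T))) → 4

E1 and E2 produce the same multiset:
e | x | a | z | f | b | c
1 | r | 1 | r | 8 | 8 | 1
9 | p | 1 | r | 8 | 8 | 1
9 | t | 6 | q | 7 | 7 | 6
9 | t | 6 | r | 7 | 7 | 6

yes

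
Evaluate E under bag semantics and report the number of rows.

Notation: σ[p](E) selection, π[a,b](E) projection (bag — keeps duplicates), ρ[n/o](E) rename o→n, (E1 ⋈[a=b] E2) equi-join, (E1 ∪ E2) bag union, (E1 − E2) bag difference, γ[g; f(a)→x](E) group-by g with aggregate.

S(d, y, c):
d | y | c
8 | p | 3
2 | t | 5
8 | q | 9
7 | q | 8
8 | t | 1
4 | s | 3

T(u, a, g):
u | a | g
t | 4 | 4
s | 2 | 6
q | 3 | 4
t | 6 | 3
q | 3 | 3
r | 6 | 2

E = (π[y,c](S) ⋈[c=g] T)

Subexpression sizes:
  S → 6
  π[y,c](S) → 6
  T → 6
  (π[y,c](S) ⋈[c=g] T) → 4

|E| = 4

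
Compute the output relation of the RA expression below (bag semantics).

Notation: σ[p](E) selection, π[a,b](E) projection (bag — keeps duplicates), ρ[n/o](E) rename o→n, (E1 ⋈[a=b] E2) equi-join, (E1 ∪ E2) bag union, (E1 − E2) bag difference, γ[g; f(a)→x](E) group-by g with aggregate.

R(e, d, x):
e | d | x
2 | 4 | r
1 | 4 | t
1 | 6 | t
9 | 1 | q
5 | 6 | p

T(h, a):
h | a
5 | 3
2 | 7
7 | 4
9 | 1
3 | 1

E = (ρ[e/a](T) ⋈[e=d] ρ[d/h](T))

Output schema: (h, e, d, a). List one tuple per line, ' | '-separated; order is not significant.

Per-node cardinality:
  T → 5
  ρ[e/a](T) → 5
  T → 5
  ρ[d/h](T) → 5
  (ρ[e/a](T) ⋈[e=d] ρ[d/h](T)) → 2

== RESULT ==
h | e | d | a
2 | 7 | 7 | 4
5 | 3 | 3 | 1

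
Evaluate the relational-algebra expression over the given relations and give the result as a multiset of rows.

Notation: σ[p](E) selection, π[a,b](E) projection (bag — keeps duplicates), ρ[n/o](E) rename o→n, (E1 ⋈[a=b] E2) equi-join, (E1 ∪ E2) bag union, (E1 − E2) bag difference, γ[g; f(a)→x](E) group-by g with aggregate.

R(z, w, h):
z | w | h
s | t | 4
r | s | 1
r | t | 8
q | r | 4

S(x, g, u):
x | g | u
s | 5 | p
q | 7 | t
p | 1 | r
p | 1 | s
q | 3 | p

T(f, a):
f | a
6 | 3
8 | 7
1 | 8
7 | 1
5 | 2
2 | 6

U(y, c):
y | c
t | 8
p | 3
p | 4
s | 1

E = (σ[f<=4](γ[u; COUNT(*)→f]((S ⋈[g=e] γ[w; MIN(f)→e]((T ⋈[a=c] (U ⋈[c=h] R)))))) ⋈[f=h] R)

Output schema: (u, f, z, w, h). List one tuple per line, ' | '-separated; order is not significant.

Subexpression sizes:
  S → 5
  T → 6
  U → 4
  R → 4
  (U ⋈[c=h] R) → 4
  (T ⋈[a=c] (U ⋈[c=h] R)) → 2
  γ[w; MIN(f)→e]((T ⋈[a=c] (U ⋈[c=h] R))) → 2
  (S ⋈[g=e] γ[w; MIN(f)→e]((T ⋈[a=c] (U ⋈[c=h] R)))) → 3
  γ[u; COUNT(*)→f]((S ⋈[g=e] γ[w; MIN(f)→e]((T ⋈[a=c] (U ⋈[c=h] R))))) → 3
  σ[f<=4](γ[u; COUNT(*)→f]((S ⋈[g=e] γ[w; MIN(f)→e]((T ⋈[a=c] (U ⋈[c=h] R)))))) → 3
  R → 4
  (σ[f<=4](γ[u; COUNT(*)→f]((S ⋈[g=e] γ[w; MIN(f)→e]((T ⋈[a=c] (U ⋈[c=h] R)))))) ⋈[f=h] R) → 3

== RESULT ==
u | f | z | w | h
r | 1 | r | s | 1
s | 1 | r | s | 1
t | 1 | r | s | 1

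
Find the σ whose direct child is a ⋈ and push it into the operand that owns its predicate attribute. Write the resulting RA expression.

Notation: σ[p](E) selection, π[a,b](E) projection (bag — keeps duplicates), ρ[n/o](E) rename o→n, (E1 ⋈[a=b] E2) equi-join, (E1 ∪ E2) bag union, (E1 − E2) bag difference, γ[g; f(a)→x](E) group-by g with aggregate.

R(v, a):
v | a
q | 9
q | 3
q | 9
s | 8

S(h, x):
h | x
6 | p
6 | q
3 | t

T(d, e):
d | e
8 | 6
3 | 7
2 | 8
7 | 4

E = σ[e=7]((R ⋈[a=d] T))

σ filters on e, owned by the right side.
E' = (R ⋈[a=d] σ[e=7](T))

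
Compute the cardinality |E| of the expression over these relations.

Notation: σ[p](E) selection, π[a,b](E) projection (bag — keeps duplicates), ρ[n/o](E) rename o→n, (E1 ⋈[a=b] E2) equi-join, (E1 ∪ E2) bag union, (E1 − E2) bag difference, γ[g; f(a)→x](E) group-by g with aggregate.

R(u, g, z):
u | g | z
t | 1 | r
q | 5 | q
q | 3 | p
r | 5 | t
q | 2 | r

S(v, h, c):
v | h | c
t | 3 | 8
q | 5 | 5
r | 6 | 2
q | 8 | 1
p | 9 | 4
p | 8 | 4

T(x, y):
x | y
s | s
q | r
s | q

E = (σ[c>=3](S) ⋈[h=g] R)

Subexpression sizes:
  S → 6
  σ[c>=3](S) → 4
  R → 5
  (σ[c>=3](S) ⋈[h=g] R) → 3

|E| = 3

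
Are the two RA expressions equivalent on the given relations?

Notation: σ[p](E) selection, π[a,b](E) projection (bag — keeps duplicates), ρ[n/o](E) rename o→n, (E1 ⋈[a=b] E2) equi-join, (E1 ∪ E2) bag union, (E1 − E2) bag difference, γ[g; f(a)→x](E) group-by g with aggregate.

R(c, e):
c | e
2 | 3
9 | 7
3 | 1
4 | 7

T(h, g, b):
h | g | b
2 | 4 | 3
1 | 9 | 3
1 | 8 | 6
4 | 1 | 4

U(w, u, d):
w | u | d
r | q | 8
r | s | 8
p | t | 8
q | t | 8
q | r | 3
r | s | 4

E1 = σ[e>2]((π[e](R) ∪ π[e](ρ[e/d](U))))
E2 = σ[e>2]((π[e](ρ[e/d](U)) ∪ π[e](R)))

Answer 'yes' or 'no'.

E1 subexpression sizes:
  R → 4
  π[e](R) → 4
  U → 6
  ρ[e/d](U) → 6
  π[e](ρ[e/d](U)) → 6
  (π[e](R) ∪ π[e](ρ[e/d](U))) → 10
  σ[e>2]((π[e](R) ∪ π[e](ρ[e/d](U)))) → 9
E2 subexpression sizes:
  U → 6
  ρ[e/d](U) → 6
  π[e](ρ[e/d](U)) → 6
  R → 4
  π[e](R) → 4
  (π[e](ρ[e/d](U)) ∪ π[e](R)) → 10
  σ[e>2]((π[e](ρ[e/d](U)) ∪ π[e](R))) → 9

E1 and E2 produce the same multiset:
e
3
3
4
7
7
8
8
8
8

yes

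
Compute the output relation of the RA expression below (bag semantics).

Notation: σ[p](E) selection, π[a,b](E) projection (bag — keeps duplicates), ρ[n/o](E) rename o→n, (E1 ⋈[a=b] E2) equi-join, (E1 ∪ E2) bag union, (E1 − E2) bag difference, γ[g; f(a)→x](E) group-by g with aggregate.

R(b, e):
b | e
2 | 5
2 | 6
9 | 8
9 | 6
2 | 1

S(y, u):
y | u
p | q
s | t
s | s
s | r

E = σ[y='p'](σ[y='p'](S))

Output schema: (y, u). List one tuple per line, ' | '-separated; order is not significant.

Stepwise |·|:
  S → 4
  σ[y='p'](S) → 1
  σ[y='p'](σ[y='p'](S)) → 1

== RESULT ==
y | u
p | q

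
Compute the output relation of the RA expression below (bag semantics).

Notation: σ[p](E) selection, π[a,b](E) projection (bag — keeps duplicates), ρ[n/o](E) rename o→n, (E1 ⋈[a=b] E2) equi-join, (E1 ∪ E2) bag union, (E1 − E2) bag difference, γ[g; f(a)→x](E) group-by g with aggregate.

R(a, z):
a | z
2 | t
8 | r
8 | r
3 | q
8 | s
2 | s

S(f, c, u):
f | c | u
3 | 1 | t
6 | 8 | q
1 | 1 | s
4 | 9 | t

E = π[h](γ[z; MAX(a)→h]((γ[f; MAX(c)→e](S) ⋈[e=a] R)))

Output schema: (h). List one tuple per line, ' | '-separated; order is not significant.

Stepwise |·|:
  S → 4
  γ[f; MAX(c)→e](S) → 4
  R → 6
  (γ[f; MAX(c)→e](S) ⋈[e=a] R) → 3
  γ[z; MAX(a)→h]((γ[f; MAX(c)→e](S) ⋈[e=a] R)) → 2
  π[h](γ[z; MAX(a)→h]((γ[f; MAX(c)→e](S) ⋈[e=a] R))) → 2

== RESULT ==
h
8
8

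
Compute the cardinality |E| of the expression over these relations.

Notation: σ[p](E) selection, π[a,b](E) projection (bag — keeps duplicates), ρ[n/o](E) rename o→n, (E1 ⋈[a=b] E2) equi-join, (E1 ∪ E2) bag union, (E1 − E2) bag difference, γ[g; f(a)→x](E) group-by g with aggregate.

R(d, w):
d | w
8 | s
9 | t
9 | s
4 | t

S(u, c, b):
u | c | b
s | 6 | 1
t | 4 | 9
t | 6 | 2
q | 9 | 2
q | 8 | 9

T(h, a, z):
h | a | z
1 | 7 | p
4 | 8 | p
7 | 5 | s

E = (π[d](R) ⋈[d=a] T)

Per-node cardinality:
  R → 4
  π[d](R) → 4
  T → 3
  (π[d](R) ⋈[d=a] T) → 1

|E| = 1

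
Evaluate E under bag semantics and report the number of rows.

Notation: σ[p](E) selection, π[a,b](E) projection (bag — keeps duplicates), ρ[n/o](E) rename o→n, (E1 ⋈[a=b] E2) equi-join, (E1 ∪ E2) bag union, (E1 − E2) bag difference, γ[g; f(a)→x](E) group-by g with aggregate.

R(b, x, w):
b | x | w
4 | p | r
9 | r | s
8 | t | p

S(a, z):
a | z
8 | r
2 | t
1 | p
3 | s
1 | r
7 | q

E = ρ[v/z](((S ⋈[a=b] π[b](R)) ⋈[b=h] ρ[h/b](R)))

Per-node cardinality:
  S → 6
  R → 3
  π[b](R) → 3
  (S ⋈[a=b] π[b](R)) → 1
  R → 3
  ρ[h/b](R) → 3
  ((S ⋈[a=b] π[b](R)) ⋈[b=h] ρ[h/b](R)) → 1
  ρ[v/z](((S ⋈[a=b] π[b](R)) ⋈[b=h] ρ[h/b](R))) → 1

|E| = 1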